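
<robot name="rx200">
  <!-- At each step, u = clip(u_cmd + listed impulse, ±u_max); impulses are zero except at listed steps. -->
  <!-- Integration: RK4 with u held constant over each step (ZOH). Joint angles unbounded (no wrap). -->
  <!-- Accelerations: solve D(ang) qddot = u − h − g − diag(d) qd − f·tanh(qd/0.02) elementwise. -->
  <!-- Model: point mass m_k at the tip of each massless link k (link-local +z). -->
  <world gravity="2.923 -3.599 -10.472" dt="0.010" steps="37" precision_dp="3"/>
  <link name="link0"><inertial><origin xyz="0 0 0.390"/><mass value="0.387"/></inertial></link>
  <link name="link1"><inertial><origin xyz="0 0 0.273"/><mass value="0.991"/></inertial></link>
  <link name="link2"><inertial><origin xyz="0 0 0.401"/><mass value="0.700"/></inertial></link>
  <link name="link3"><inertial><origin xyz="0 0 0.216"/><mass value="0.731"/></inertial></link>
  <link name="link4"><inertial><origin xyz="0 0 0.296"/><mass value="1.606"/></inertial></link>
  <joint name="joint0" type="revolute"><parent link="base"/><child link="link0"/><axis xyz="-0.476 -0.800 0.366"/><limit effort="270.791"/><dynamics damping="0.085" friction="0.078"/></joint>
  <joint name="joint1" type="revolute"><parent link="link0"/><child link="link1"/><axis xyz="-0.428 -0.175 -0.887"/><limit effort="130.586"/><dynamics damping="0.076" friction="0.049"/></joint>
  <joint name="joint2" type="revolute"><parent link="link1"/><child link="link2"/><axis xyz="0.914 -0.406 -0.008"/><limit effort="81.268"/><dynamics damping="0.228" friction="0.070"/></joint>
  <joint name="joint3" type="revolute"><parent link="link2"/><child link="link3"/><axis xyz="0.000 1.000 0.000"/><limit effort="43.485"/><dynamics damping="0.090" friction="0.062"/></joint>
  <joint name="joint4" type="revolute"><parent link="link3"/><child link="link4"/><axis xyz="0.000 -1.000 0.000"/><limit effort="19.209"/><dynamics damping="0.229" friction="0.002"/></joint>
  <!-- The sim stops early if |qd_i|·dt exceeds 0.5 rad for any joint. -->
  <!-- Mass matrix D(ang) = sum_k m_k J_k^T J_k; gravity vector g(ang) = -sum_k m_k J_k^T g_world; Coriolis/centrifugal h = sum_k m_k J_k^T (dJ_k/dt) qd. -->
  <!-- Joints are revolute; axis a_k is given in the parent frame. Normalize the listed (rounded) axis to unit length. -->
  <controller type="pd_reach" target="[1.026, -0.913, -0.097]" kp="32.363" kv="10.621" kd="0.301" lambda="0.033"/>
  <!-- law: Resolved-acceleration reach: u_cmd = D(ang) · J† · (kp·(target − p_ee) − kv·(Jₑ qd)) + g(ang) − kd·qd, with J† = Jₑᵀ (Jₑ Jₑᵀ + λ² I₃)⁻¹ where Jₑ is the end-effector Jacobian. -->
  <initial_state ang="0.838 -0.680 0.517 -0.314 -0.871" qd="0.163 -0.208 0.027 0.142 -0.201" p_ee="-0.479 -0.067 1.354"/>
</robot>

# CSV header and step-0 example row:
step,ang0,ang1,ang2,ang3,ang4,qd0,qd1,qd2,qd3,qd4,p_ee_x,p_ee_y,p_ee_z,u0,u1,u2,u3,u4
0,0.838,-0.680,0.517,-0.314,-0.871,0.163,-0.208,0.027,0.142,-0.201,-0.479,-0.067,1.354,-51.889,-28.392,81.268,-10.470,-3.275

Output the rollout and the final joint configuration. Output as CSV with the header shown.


step,ang0,ang1,ang2,ang3,ang4,qd0,qd1,qd2,qd3,qd4,p_ee_x,p_ee_y,p_ee_z,u0,u1,u2,u3,u4
1,0.843,-0.687,0.522,-0.321,-0.885,0.896,-1.204,0.983,-1.523,-2.507,-0.476,-0.067,1.351,-50.592,-26.719,81.268,-8.627,-2.148
2,0.856,-0.701,0.539,-0.335,-0.913,1.588,-1.472,2.423,-1.085,-2.993,-0.470,-0.068,1.345,-47.380,-24.301,77.638,-7.757,-1.545
3,0.875,-0.715,0.571,-0.339,-0.941,2.193,-1.355,3.990,0.150,-2.686,-0.460,-0.073,1.335,-44.134,-21.969,67.636,-7.147,-1.143
4,0.899,-0.728,0.617,-0.333,-0.967,2.628,-1.173,5.269,1.026,-2.383,-0.446,-0.080,1.322,-42.105,-20.393,58.735,-6.387,-0.704
5,0.927,-0.738,0.675,-0.320,-0.989,2.896,-0.917,6.284,1.682,-2.006,-0.429,-0.089,1.306,-40.451,-19.294,50.624,-5.583,-0.281
6,0.956,-0.746,0.742,-0.301,-1.007,3.021,-0.631,7.044,2.122,-1.602,-0.410,-0.099,1.287,-38.775,-18.508,43.075,-4.756,0.117
7,0.986,-0.751,0.815,-0.278,-1.021,3.028,-0.353,7.575,2.348,-1.216,-0.388,-0.112,1.265,-36.866,-17.912,35.916,-3.905,0.472
8,1.016,-0.753,0.892,-0.255,-1.031,2.944,-0.105,7.909,2.382,-0.873,-0.365,-0.125,1.241,-34.630,-17.409,29.034,-3.019,0.765
9,1.045,-0.753,0.972,-0.232,-1.039,2.793,0.100,8.083,2.255,-0.576,-0.340,-0.140,1.215,-32.053,-16.930,22.363,-2.081,0.969
10,1.072,-0.751,1.054,-0.210,-1.043,2.594,0.262,8.129,2.013,-0.310,-0.314,-0.156,1.188,-29.173,-16.423,15.877,-1.079,1.059
11,1.097,-0.748,1.135,-0.192,-1.045,2.359,0.388,8.078,1.713,-0.048,-0.287,-0.172,1.158,-26.066,-15.865,9.581,-0.005,1.012
12,1.119,-0.744,1.215,-0.176,-1.044,2.097,0.481,7.948,1.387,0.227,-0.259,-0.190,1.127,-22.835,-15.251,3.494,1.149,0.820
13,1.139,-0.739,1.293,-0.164,-1.040,1.817,0.544,7.756,1.063,0.528,-0.230,-0.208,1.095,-19.577,-14.587,-2.358,2.382,0.478
14,1.155,-0.733,1.370,-0.155,-1.033,1.523,0.578,7.510,0.760,0.864,-0.200,-0.226,1.062,-16.383,-13.885,-7.948,3.690,-0.008
15,1.169,-0.727,1.443,-0.149,-1.023,1.218,0.581,7.219,0.486,1.236,-0.170,-0.245,1.029,-13.331,-13.160,-13.250,5.058,-0.626
16,1.180,-0.722,1.514,-0.145,-1.009,0.906,0.554,6.888,0.248,1.640,-0.139,-0.264,0.994,-10.481,-12.426,-18.246,6.472,-1.358
17,1.187,-0.716,1.581,-0.144,-0.990,0.587,0.494,6.522,0.047,2.072,-0.108,-0.283,0.959,-7.877,-11.692,-22.918,7.907,-2.181
18,1.191,-0.712,1.644,-0.144,-0.967,0.261,0.413,6.133,-0.066,2.556,-0.077,-0.302,0.923,-5.531,-10.952,-27.245,9.317,-3.080
19,1.192,-0.708,1.703,-0.145,-0.939,-0.069,0.297,5.717,-0.140,3.045,-0.046,-0.320,0.886,-3.489,-10.226,-31.225,10.689,-4.012
20,1.190,-0.706,1.758,-0.147,-0.906,-0.401,0.132,5.270,-0.220,3.498,-0.016,-0.339,0.850,-1.775,-9.521,-34.864,12.014,-4.938
21,1.184,-0.706,1.809,-0.149,-0.869,-0.738,-0.075,4.801,-0.289,3.912,0.014,-0.356,0.812,-0.369,-8.829,-38.154,13.252,-5.832
22,1.175,-0.707,1.854,-0.152,-0.828,-1.081,-0.317,4.316,-0.334,4.278,0.043,-0.373,0.775,0.744,-8.140,-41.082,14.363,-6.665
23,1.163,-0.712,1.895,-0.156,-0.784,-1.431,-0.598,3.818,-0.380,4.567,0.072,-0.390,0.737,1.589,-7.440,-43.644,15.321,-7.402
24,1.146,-0.719,1.931,-0.160,-0.738,-1.789,-0.911,3.314,-0.426,4.766,0.099,-0.405,0.699,2.210,-6.708,-45.825,16.092,-8.017
25,1.127,-0.730,1.961,-0.164,-0.689,-2.155,-1.246,2.809,-0.472,4.862,0.125,-0.419,0.662,2.664,-5.921,-47.607,16.644,-8.488
26,1.103,-0.744,1.987,-0.169,-0.641,-2.527,-1.591,2.310,-0.519,4.847,0.149,-0.433,0.625,3.032,-5.054,-48.966,16.954,-8.798
27,1.076,-0.762,2.007,-0.175,-0.593,-2.905,-1.932,1.821,-0.568,4.718,0.172,-0.445,0.589,3.414,-4.078,-49.879,17.002,-8.938
28,1.045,-0.783,2.023,-0.181,-0.547,-3.281,-2.257,1.345,-0.616,4.482,0.194,-0.456,0.554,3.921,-2.967,-50.326,16.782,-8.908
29,1.011,-0.807,2.034,-0.187,-0.504,-3.650,-2.553,0.886,-0.662,4.158,0.215,-0.466,0.520,4.665,-1.707,-50.296,16.299,-8.718
30,0.972,-0.834,2.041,-0.194,-0.464,-4.001,-2.811,0.442,-0.704,3.771,0.235,-0.475,0.488,5.734,-0.299,-49.789,15.571,-8.386
31,0.931,-0.863,2.043,-0.201,-0.428,-4.325,-3.025,0.014,-0.741,3.351,0.254,-0.484,0.457,7.182,1.238,-48.823,14.628,-7.935
32,0.886,-0.894,2.041,-0.208,-0.397,-4.613,-3.187,-0.395,-0.760,2.934,0.272,-0.492,0.428,9.020,2.873,-47.437,13.508,-7.396
33,0.839,-0.927,2.035,-0.216,-0.369,-4.856,-3.304,-0.790,-0.781,2.531,0.290,-0.500,0.401,11.201,4.553,-45.672,12.263,-6.792
34,0.789,-0.960,2.026,-0.224,-0.346,-5.050,-3.378,-1.169,-0.806,2.163,0.308,-0.507,0.375,13.660,6.224,-43.584,10.939,-6.148
35,0.738,-0.994,2.012,-0.232,-0.326,-5.191,-3.414,-1.531,-0.831,1.841,0.325,-0.515,0.351,16.310,7.835,-41.241,9.579,-5.491
36,0.685,-1.028,1.995,-0.241,-0.309,-5.280,-3.415,-1.871,-0.857,1.572,0.343,-0.523,0.328,19.059,9.345,-38.717,8.223,-4.838
37,0.632,-1.062,1.975,-0.249,-0.294,-5.320,-3.385,-2.189,-0.884,1.356,0.361,-0.530,0.307,,,,,
# final ang (rad): 0.632 -1.062 1.975 -0.249 -0.294


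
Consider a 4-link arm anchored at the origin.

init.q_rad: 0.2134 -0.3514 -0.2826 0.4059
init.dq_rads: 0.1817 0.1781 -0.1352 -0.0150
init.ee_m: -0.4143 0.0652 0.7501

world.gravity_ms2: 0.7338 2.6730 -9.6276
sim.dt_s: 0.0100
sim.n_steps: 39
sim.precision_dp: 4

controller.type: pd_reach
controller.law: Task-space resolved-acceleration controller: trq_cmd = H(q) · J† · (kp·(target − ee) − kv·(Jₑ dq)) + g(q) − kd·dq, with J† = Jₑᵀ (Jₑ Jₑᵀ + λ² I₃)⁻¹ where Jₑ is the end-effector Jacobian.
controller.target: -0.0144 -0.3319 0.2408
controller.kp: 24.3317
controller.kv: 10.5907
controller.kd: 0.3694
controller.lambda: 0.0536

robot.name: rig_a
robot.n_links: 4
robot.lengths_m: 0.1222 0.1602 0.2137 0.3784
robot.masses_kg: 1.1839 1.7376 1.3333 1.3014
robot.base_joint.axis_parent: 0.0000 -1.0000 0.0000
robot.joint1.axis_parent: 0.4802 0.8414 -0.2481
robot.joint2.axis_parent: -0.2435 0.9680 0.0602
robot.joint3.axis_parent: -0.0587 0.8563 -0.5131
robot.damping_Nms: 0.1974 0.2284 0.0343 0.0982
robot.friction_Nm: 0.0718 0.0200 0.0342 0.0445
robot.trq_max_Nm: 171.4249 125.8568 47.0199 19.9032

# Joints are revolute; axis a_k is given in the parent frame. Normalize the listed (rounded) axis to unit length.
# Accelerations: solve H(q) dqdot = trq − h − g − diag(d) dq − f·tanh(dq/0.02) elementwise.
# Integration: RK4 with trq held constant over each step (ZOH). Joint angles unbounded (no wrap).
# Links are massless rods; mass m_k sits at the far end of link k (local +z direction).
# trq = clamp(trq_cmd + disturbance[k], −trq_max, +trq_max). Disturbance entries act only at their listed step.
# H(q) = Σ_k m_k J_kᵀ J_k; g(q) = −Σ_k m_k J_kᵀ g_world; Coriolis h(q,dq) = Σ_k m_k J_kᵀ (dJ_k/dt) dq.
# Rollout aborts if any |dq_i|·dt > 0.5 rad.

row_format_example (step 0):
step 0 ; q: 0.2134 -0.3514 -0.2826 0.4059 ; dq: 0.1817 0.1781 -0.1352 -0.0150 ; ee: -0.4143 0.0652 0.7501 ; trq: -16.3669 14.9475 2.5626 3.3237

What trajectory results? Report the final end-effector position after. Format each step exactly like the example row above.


step 1 ; q: 0.2123 -0.3518 -0.2884 0.4105 ; dq: -0.3818 -0.2447 -1.0020 0.9057 ; ee: -0.4150 0.0640 0.7494 ; trq: -15.5313 14.4139 2.8961 2.8308
step 2 ; q: 0.2065 -0.3555 -0.3014 0.4222 ; dq: -0.7752 -0.4965 -1.5874 1.4193 ; ee: -0.4153 0.0622 0.7485 ; trq: -14.9607 13.9442 3.1506 2.5526
step 3 ; q: 0.1973 -0.3613 -0.3193 0.4378 ; dq: -1.0694 -0.6557 -2.0004 1.6944 ; ee: -0.4153 0.0597 0.7473 ; trq: -14.5950 13.5578 3.3660 2.3960
step 4 ; q: 0.1854 -0.3684 -0.3409 0.4554 ; dq: -1.3045 -0.7630 -2.3052 1.8248 ; ee: -0.4151 0.0568 0.7460 ; trq: -14.3825 13.2508 3.5611 2.3099
step 5 ; q: 0.1714 -0.3764 -0.3651 0.4739 ; dq: -1.5050 -0.8417 -2.5411 1.8643 ; ee: -0.4146 0.0534 0.7445 ; trq: -14.2773 13.0106 3.7442 2.2647
step 6 ; q: 0.1554 -0.3852 -0.3915 0.4925 ; dq: -1.6854 -0.9046 -2.7316 1.8432 ; ee: -0.4140 0.0496 0.7429 ; trq: -14.2408 12.8213 3.9180 2.2435
step 7 ; q: 0.1377 -0.3945 -0.4196 0.5106 ; dq: -1.8544 -0.9588 -2.8903 1.7784 ; ee: -0.4132 0.0455 0.7412 ; trq: -14.2405 12.6665 4.0829 2.2367
step 8 ; q: 0.1183 -0.4044 -0.4492 0.5279 ; dq: -2.0165 -1.0077 -3.0250 1.6793 ; ee: -0.4122 0.0410 0.7393 ; trq: -14.2489 12.5309 4.2379 2.2389
step 9 ; q: 0.0974 -0.4147 -0.4801 0.5441 ; dq: -2.1741 -1.0529 -3.1403 1.5514 ; ee: -0.4110 0.0362 0.7373 ; trq: -14.2430 12.3999 4.3818 2.2467
step 10 ; q: 0.0749 -0.4254 -0.5120 0.5589 ; dq: -2.3278 -1.0945 -3.2382 1.3986 ; ee: -0.4097 0.0312 0.7351 ; trq: -14.2034 12.2610 4.5135 2.2580
step 11 ; q: 0.0508 -0.4366 -0.5448 0.5720 ; dq: -2.4773 -1.1319 -3.3199 1.2235 ; ee: -0.4082 0.0258 0.7327 ; trq: -14.1140 12.1034 4.6325 2.2716
step 12 ; q: 0.0253 -0.4481 -0.5783 0.5833 ; dq: -2.6214 -1.1642 -3.3857 1.0290 ; ee: -0.4064 0.0202 0.7303 ; trq: -13.9624 11.9183 4.7388 2.2864
step 13 ; q: -0.0016 -0.4598 -0.6124 0.5925 ; dq: -2.7586 -1.1902 -3.4354 0.8180 ; ee: -0.4045 0.0144 0.7276 ; trq: -13.7396 11.6991 4.8330 2.3017
step 14 ; q: -0.0298 -0.4718 -0.6469 0.5996 ; dq: -2.8868 -1.2082 -3.4691 0.5937 ; ee: -0.4024 0.0083 0.7248 ; trq: -13.4400 11.4419 4.9163 2.3167
step 15 ; q: -0.0593 -0.4840 -0.6817 0.6044 ; dq: -3.0040 -1.2167 -3.4869 0.3599 ; ee: -0.4000 0.0020 0.7218 ; trq: -13.0620 11.1451 4.9907 2.3310
step 16 ; q: -0.0898 -0.4962 -0.7166 0.6068 ; dq: -3.1083 -1.2141 -3.4893 0.1206 ; ee: -0.3974 -0.0045 0.7186 ; trq: -12.6074 10.8093 5.0584 2.3440
step 17 ; q: -0.1214 -0.5083 -0.7514 0.6069 ; dq: -3.1985 -1.2029 -3.4803 -0.1074 ; ee: -0.3945 -0.0112 0.7152 ; trq: -12.0643 10.4286 5.1189 2.3470
step 18 ; q: -0.1537 -0.5202 -0.7861 0.6048 ; dq: -3.2724 -1.1820 -3.4616 -0.3164 ; ee: -0.3914 -0.0182 0.7117 ; trq: -11.4340 10.0038 5.1730 2.3377
step 19 ; q: -0.1867 -0.5318 -0.8206 0.6006 ; dq: -3.3259 -1.1419 -3.4304 -0.5222 ; ee: -0.3880 -0.0253 0.7080 ; trq: -10.7587 9.5575 5.2302 2.3299
step 20 ; q: -0.2201 -0.5430 -0.8547 0.5944 ; dq: -3.3587 -1.0820 -3.3902 -0.7186 ; ee: -0.3843 -0.0326 0.7041 ; trq: -10.0510 9.0978 5.2937 2.3223
step 21 ; q: -0.2538 -0.5534 -0.8884 0.5863 ; dq: -3.3707 -1.0016 -3.3450 -0.9004 ; ee: -0.3804 -0.0402 0.7001 ; trq: -9.3248 8.6336 5.3669 2.3141
step 22 ; q: -0.2875 -0.5630 -0.9216 0.5765 ; dq: -3.3624 -0.8999 -3.2985 -1.0635 ; ee: -0.3761 -0.0478 0.6959 ; trq: -8.5949 8.1741 5.4526 2.3048
step 23 ; q: -0.3210 -0.5714 -0.9543 0.5652 ; dq: -3.3346 -0.7768 -3.2544 -1.2048 ; ee: -0.3716 -0.0557 0.6915 ; trq: -7.8760 7.7286 5.5535 2.2944
step 24 ; q: -0.3541 -0.5784 -0.9866 0.5526 ; dq: -3.2890 -0.6325 -3.2161 -1.3225 ; ee: -0.3669 -0.0636 0.6870 ; trq: -7.1823 7.3060 5.6717 2.2828
step 25 ; q: -0.3867 -0.5840 -1.0186 0.5389 ; dq: -3.2279 -0.4682 -3.1863 -1.4159 ; ee: -0.3619 -0.0716 0.6824 ; trq: -6.5268 6.9148 5.8086 2.2705
step 26 ; q: -0.4186 -0.5878 -1.0504 0.5244 ; dq: -3.1545 -0.2862 -3.1669 -1.4856 ; ee: -0.3567 -0.0796 0.6776 ; trq: -5.9199 6.5615 5.9645 2.2578
step 27 ; q: -0.4497 -0.5897 -1.0820 0.5093 ; dq: -3.0728 -0.0900 -3.1589 -1.5334 ; ee: -0.3512 -0.0876 0.6726 ; trq: -5.3677 6.2503 6.1375 2.2453
step 28 ; q: -0.4800 -0.5896 -1.1135 0.4938 ; dq: -2.9934 0.1039 -3.1591 -1.5611 ; ee: -0.3456 -0.0955 0.6675 ; trq: -4.8640 5.9837 6.3203 2.2329
step 29 ; q: -0.5096 -0.5877 -1.1451 0.4781 ; dq: -2.9175 0.2955 -3.1663 -1.5742 ; ee: -0.3397 -0.1032 0.6623 ; trq: -4.4000 5.7512 6.5052 2.2218
step 30 ; q: -0.5384 -0.5838 -1.1769 0.4623 ; dq: -2.8447 0.4877 -3.1805 -1.5764 ; ee: -0.3337 -0.1108 0.6569 ; trq: -3.9567 5.5335 6.6807 2.2118
step 31 ; q: -0.5665 -0.5780 -1.2087 0.4466 ; dq: -2.7808 0.6703 -3.1985 -1.5693 ; ee: -0.3275 -0.1180 0.6514 ; trq: -3.4971 5.3052 6.8283 2.2015
step 32 ; q: -0.5941 -0.5705 -1.2408 0.4310 ; dq: -2.7308 0.8314 -3.2158 -1.5535 ; ee: -0.3211 -0.1249 0.6457 ; trq: -2.9760 5.0357 6.9270 2.1892
step 33 ; q: -0.6212 -0.5615 -1.2730 0.4156 ; dq: -2.6983 0.9589 -3.2278 -1.5275 ; ee: -0.3146 -0.1314 0.6399 ; trq: -2.3531 4.6976 6.9603 2.1736
step 34 ; q: -0.6481 -0.5515 -1.3053 0.4005 ; dq: -2.6852 1.0416 -3.2297 -1.4891 ; ee: -0.3080 -0.1375 0.6339 ; trq: -1.6107 4.2803 6.9236 2.1540
step 35 ; q: -0.6750 -0.5410 -1.3375 0.3859 ; dq: -2.6903 1.0728 -3.2177 -1.4358 ; ee: -0.3013 -0.1431 0.6279 ; trq: -0.7662 3.7969 6.8287 2.1313
step 36 ; q: -0.7020 -0.5303 -1.3695 0.3719 ; dq: -2.7096 1.0534 -3.1903 -1.3668 ; ee: -0.2945 -0.1482 0.6217 ; trq: 0.1315 3.2813 6.7006 2.1077
step 37 ; q: -0.7292 -0.5201 -1.4012 0.3587 ; dq: -2.7366 0.9915 -3.1481 -1.2830 ; ee: -0.2877 -0.1528 0.6155 ; trq: 1.0209 2.7742 6.5682 2.0857
step 38 ; q: -0.7567 -0.5107 -1.4324 0.3463 ; dq: -2.7646 0.8999 -3.0940 -1.1875 ; ee: -0.2809 -0.1570 0.6092 ; trq: 1.8495 2.3083 6.4541 2.0675
step 39 ; q: -0.7844 -0.5022 -1.4630 0.3350 ; dq: -2.7882 0.7917 -3.0313 -1.0844 ; ee: -0.2741 -0.1608 0.6029
final ee position (m): -0.2741 -0.1608 0.6029


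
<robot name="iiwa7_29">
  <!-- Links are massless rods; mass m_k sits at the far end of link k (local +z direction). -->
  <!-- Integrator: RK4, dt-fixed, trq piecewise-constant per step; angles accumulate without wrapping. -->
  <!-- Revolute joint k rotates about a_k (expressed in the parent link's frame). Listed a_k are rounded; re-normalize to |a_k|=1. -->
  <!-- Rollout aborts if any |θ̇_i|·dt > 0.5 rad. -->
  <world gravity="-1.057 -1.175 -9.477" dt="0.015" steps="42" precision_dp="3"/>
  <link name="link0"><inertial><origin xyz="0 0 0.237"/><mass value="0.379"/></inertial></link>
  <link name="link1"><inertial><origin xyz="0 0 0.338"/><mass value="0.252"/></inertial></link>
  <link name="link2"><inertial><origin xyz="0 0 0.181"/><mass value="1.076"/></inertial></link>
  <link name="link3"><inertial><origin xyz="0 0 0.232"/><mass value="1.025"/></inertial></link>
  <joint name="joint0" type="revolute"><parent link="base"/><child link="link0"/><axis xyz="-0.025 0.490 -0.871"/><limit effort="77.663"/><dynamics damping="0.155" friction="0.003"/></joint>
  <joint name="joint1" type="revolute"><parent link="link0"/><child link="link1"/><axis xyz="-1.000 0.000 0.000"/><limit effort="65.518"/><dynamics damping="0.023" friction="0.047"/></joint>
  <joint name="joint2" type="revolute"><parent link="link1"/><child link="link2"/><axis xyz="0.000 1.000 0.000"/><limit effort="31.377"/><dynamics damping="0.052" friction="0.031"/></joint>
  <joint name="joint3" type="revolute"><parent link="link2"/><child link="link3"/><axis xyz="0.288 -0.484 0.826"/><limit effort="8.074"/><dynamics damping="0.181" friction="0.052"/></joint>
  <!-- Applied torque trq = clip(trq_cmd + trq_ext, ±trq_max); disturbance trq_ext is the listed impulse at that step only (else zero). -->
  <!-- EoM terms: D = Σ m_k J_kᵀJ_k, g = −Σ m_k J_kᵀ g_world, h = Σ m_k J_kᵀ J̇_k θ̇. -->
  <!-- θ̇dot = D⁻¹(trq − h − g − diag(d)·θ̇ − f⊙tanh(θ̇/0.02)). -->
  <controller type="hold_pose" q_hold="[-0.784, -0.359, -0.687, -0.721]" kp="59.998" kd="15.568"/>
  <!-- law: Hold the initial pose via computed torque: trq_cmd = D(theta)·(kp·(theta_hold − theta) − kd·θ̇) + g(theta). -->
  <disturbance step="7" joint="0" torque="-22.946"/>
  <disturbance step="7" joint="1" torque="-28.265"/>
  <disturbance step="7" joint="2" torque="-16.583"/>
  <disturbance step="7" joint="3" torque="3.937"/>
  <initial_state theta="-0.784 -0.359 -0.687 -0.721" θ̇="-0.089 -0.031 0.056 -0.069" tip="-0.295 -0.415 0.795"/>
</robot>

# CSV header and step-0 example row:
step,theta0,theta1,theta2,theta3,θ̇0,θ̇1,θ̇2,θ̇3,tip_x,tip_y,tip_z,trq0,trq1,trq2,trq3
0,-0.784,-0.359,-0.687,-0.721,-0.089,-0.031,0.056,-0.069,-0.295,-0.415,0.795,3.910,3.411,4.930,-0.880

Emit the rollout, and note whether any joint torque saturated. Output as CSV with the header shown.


step,theta0,theta1,theta2,theta3,θ̇0,θ̇1,θ̇2,θ̇3,tip_x,tip_y,tip_z,trq0,trq1,trq2,trq3
1,-0.785,-0.359,-0.686,-0.721,-0.060,-0.025,0.029,-0.079,-0.294,-0.416,0.795,3.865,3.273,4.946,-0.885
2,-0.786,-0.360,-0.685,-0.721,-0.040,-0.019,0.014,-0.074,-0.294,-0.416,0.795,3.828,3.160,4.957,-0.890
3,-0.786,-0.360,-0.685,-0.721,-0.026,-0.014,0.003,-0.070,-0.294,-0.416,0.795,3.799,3.068,4.965,-0.893
4,-0.787,-0.360,-0.685,-0.721,-0.016,-0.010,-0.005,-0.067,-0.294,-0.416,0.795,3.776,2.994,4.971,-0.896
5,-0.787,-0.360,-0.685,-0.721,-0.008,-0.006,-0.010,-0.065,-0.294,-0.416,0.795,3.758,2.934,4.976,-0.898
6,-0.787,-0.360,-0.684,-0.721,-0.003,-0.003,-0.014,-0.063,-0.294,-0.416,0.795,3.743,2.886,4.979,-0.899
7,-0.787,-0.360,-0.684,-0.721,0.001,-0.001,-0.017,-0.061,-0.294,-0.416,0.795,-19.214,-25.417,-11.602,3.036
8,-0.802,-0.360,-0.684,-0.720,-1.975,0.005,-0.031,-0.045,-0.294,-0.421,0.793,9.202,9.425,9.019,-1.864
9,-0.828,-0.360,-0.685,-0.720,-1.427,0.003,-0.087,-0.032,-0.295,-0.428,0.789,8.126,7.789,8.378,-1.720
10,-0.846,-0.360,-0.686,-0.719,-1.002,-0.000,-0.109,-0.027,-0.295,-0.433,0.786,7.249,6.545,7.807,-1.590
11,-0.859,-0.360,-0.687,-0.719,-0.676,-0.003,-0.111,-0.027,-0.296,-0.437,0.783,6.534,5.587,7.313,-1.475
12,-0.867,-0.360,-0.689,-0.718,-0.428,-0.005,-0.102,-0.030,-0.296,-0.439,0.782,5.952,4.839,6.892,-1.375
13,-0.872,-0.360,-0.690,-0.717,-0.241,-0.004,-0.086,-0.033,-0.296,-0.441,0.780,5.478,4.250,6.537,-1.291
14,-0.875,-0.360,-0.691,-0.717,-0.101,-0.002,-0.066,-0.035,-0.296,-0.442,0.780,5.093,3.783,6.240,-1.220
15,-0.875,-0.360,-0.691,-0.716,0.003,0.000,-0.048,-0.039,-0.296,-0.442,0.779,4.781,3.413,5.993,-1.161
16,-0.875,-0.360,-0.691,-0.716,0.080,0.003,-0.033,-0.048,-0.297,-0.442,0.779,4.530,3.119,5.792,-1.112
17,-0.873,-0.360,-0.691,-0.716,0.136,0.006,-0.020,-0.056,-0.297,-0.442,0.780,4.327,2.887,5.627,-1.071
18,-0.871,-0.360,-0.691,-0.715,0.175,0.008,-0.009,-0.060,-0.297,-0.441,0.780,4.165,2.706,5.491,-1.038
19,-0.868,-0.360,-0.691,-0.715,0.202,0.010,-0.000,-0.062,-0.297,-0.440,0.780,4.034,2.565,5.381,-1.011
20,-0.865,-0.360,-0.691,-0.715,0.220,0.012,0.006,-0.064,-0.297,-0.439,0.781,3.931,2.457,5.292,-0.989
21,-0.862,-0.360,-0.690,-0.715,0.231,0.013,0.011,-0.066,-0.297,-0.438,0.782,3.849,2.376,5.219,-0.971
22,-0.858,-0.360,-0.690,-0.715,0.236,0.013,0.014,-0.067,-0.297,-0.437,0.782,3.785,2.318,5.161,-0.957
23,-0.855,-0.359,-0.689,-0.715,0.237,0.014,0.016,-0.068,-0.297,-0.436,0.783,3.735,2.276,5.114,-0.945
24,-0.851,-0.359,-0.689,-0.715,0.235,0.014,0.017,-0.069,-0.297,-0.435,0.784,3.697,2.250,5.077,-0.935
25,-0.848,-0.359,-0.688,-0.715,0.230,0.013,0.017,-0.069,-0.297,-0.433,0.785,3.668,2.234,5.047,-0.928
26,-0.844,-0.359,-0.688,-0.715,0.224,0.013,0.016,-0.069,-0.297,-0.432,0.785,3.647,2.228,5.023,-0.921
27,-0.841,-0.359,-0.687,-0.715,0.216,0.012,0.015,-0.069,-0.297,-0.431,0.786,3.632,2.229,5.004,-0.917
28,-0.838,-0.358,-0.687,-0.715,0.208,0.011,0.014,-0.069,-0.297,-0.430,0.787,3.621,2.235,4.990,-0.913
29,-0.835,-0.358,-0.686,-0.715,0.199,0.011,0.012,-0.069,-0.296,-0.429,0.787,3.614,2.246,4.979,-0.910
30,-0.832,-0.358,-0.686,-0.715,0.190,0.010,0.010,-0.069,-0.296,-0.428,0.788,3.611,2.259,4.970,-0.907
31,-0.829,-0.358,-0.685,-0.715,0.180,0.009,0.008,-0.069,-0.296,-0.427,0.789,3.609,2.275,4.964,-0.906
32,-0.827,-0.358,-0.685,-0.714,0.171,0.008,0.006,-0.068,-0.296,-0.427,0.789,3.610,2.292,4.959,-0.904
33,-0.824,-0.358,-0.684,-0.714,0.162,0.007,0.004,-0.068,-0.296,-0.426,0.790,3.612,2.310,4.956,-0.903
34,-0.822,-0.358,-0.684,-0.714,0.153,0.006,0.002,-0.068,-0.296,-0.425,0.790,3.614,2.328,4.954,-0.903
35,-0.820,-0.358,-0.684,-0.714,0.144,0.006,0.001,-0.068,-0.296,-0.424,0.791,3.618,2.347,4.953,-0.902
36,-0.818,-0.357,-0.683,-0.714,0.136,0.005,-0.001,-0.068,-0.296,-0.424,0.791,3.622,2.365,4.953,-0.902
37,-0.816,-0.357,-0.683,-0.714,0.128,0.004,-0.003,-0.067,-0.296,-0.423,0.791,3.626,2.383,4.953,-0.902
38,-0.814,-0.357,-0.683,-0.714,0.120,0.004,-0.005,-0.067,-0.296,-0.422,0.792,3.631,2.401,4.954,-0.902
39,-0.812,-0.357,-0.682,-0.714,0.113,0.003,-0.006,-0.067,-0.296,-0.422,0.792,3.636,2.418,4.954,-0.902
40,-0.811,-0.357,-0.682,-0.714,0.106,0.002,-0.008,-0.067,-0.296,-0.421,0.792,3.640,2.434,4.956,-0.902
41,-0.809,-0.357,-0.682,-0.714,0.099,0.002,-0.009,-0.067,-0.296,-0.421,0.793,3.645,2.449,4.957,-0.902
42,-0.808,-0.357,-0.682,-0.714,0.093,0.002,-0.010,-0.067,-0.296,-0.421,0.793,,,,
# any joint saturated: no


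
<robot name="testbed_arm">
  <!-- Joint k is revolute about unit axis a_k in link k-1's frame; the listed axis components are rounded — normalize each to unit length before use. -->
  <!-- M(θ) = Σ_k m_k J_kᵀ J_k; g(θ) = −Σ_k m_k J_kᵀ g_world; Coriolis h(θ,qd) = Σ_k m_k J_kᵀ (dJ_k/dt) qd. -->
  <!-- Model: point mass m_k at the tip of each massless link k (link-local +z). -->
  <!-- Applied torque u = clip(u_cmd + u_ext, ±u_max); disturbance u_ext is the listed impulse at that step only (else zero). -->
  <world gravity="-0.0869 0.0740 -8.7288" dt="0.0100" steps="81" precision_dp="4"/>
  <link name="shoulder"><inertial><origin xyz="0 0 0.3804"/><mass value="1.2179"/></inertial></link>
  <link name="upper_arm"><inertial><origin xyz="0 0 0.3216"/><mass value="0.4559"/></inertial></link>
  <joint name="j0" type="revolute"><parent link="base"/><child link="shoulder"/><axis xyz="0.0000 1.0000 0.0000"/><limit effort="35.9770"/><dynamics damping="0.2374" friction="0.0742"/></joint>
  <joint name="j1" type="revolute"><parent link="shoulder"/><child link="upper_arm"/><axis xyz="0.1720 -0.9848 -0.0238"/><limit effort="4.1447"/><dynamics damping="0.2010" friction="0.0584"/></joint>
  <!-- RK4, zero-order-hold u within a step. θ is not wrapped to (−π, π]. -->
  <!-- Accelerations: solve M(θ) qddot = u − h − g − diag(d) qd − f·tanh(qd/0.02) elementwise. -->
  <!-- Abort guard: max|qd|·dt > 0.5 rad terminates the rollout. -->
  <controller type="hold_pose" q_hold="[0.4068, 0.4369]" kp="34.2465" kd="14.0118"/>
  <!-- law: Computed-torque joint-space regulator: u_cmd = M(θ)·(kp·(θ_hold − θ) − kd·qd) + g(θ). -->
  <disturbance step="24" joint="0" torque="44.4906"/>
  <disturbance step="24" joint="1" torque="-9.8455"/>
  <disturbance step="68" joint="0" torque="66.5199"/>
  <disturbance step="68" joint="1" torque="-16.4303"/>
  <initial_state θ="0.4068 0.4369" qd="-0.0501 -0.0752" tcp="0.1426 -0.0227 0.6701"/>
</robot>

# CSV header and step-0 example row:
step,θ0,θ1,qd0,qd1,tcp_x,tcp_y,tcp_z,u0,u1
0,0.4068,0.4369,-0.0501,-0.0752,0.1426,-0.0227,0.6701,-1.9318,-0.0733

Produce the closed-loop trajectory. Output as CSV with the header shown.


step,θ0,θ1,qd0,qd1,tcp_x,tcp_y,tcp_z,u0,u1
1,0.4064,0.4364,-0.0319,-0.0276,0.1425,-0.0227,0.6701,-1.9614,-0.0806
2,0.4061,0.4363,-0.0204,-0.0027,0.1424,-0.0227,0.6702,-1.9862,-0.0822
3,0.4060,0.4363,-0.0147,0.0025,0.1423,-0.0227,0.6702,-2.0065,-0.0789
4,0.4058,0.4363,-0.0111,0.0031,0.1422,-0.0227,0.6702,-2.0231,-0.0750
5,0.4057,0.4363,-0.0083,0.0027,0.1421,-0.0227,0.6702,-2.0366,-0.0716
6,0.4057,0.4364,-0.0062,0.0022,0.1420,-0.0227,0.6702,-2.0475,-0.0687
7,0.4056,0.4364,-0.0045,0.0017,0.1420,-0.0227,0.6702,-2.0562,-0.0664
8,0.4056,0.4364,-0.0032,0.0012,0.1420,-0.0227,0.6702,-2.0632,-0.0646
9,0.4055,0.4364,-0.0021,0.0009,0.1419,-0.0227,0.6702,-2.0688,-0.0631
10,0.4055,0.4364,-0.0013,0.0006,0.1419,-0.0227,0.6702,-2.0733,-0.0619
11,0.4055,0.4364,-0.0007,0.0004,0.1419,-0.0227,0.6702,-2.0769,-0.0610
12,0.4055,0.4364,-0.0002,0.0003,0.1419,-0.0227,0.6702,-2.0798,-0.0602
13,0.4055,0.4364,0.0002,0.0001,0.1419,-0.0227,0.6702,-2.0821,-0.0596
14,0.4055,0.4364,0.0005,0.0000,0.1419,-0.0227,0.6702,-2.0840,-0.0591
15,0.4055,0.4364,0.0008,-0.0001,0.1419,-0.0227,0.6702,-2.0855,-0.0587
16,0.4055,0.4364,0.0010,-0.0001,0.1419,-0.0227,0.6702,-2.0868,-0.0583
17,0.4055,0.4364,0.0011,-0.0002,0.1419,-0.0227,0.6702,-2.0878,-0.0581
18,0.4056,0.4364,0.0012,-0.0002,0.1419,-0.0227,0.6702,-2.0887,-0.0579
19,0.4056,0.4364,0.0013,-0.0002,0.1420,-0.0227,0.6702,-2.0894,-0.0577
20,0.4056,0.4364,0.0013,-0.0003,0.1420,-0.0227,0.6702,-2.0900,-0.0575
21,0.4056,0.4364,0.0014,-0.0003,0.1420,-0.0227,0.6702,-2.0905,-0.0574
22,0.4056,0.4364,0.0014,-0.0003,0.1420,-0.0227,0.6702,-2.0909,-0.0573
23,0.4056,0.4364,0.0014,-0.0003,0.1420,-0.0227,0.6702,-2.0913,-0.0572
24,0.4056,0.4364,0.0014,-0.0003,0.1420,-0.0227,0.6702,35.9770,-4.1447
25,0.4132,0.4473,1.4983,2.1308,0.1436,-0.0232,0.6690,-7.4940,0.5551
26,0.4268,0.4659,1.2202,1.5949,0.1468,-0.0240,0.6668,-6.8745,0.5348
27,0.4378,0.4797,0.9903,1.1789,0.1497,-0.0247,0.6650,-6.3295,0.5064
28,0.4468,0.4898,0.7994,0.8557,0.1524,-0.0251,0.6635,-5.8497,0.4728
29,0.4539,0.4971,0.6405,0.6046,0.1549,-0.0255,0.6622,-5.4270,0.4363
30,0.4597,0.5021,0.5078,0.4095,0.1571,-0.0257,0.6613,-5.0544,0.3988
31,0.4642,0.5055,0.3968,0.2582,0.1590,-0.0258,0.6605,-4.7258,0.3614
32,0.4677,0.5074,0.3037,0.1410,0.1607,-0.0259,0.6599,-4.4359,0.3250
33,0.4703,0.5084,0.2256,0.0505,0.1621,-0.0260,0.6595,-4.1798,0.2902
34,0.4723,0.5086,0.1627,-0.0077,0.1634,-0.0260,0.6592,-3.9536,0.2535
35,0.4737,0.5084,0.1165,-0.0245,0.1643,-0.0260,0.6589,-3.7533,0.2101
36,0.4746,0.5081,0.0782,-0.0316,0.1651,-0.0260,0.6588,-3.5759,0.1693
37,0.4753,0.5078,0.0458,-0.0352,0.1656,-0.0259,0.6587,-3.4187,0.1325
38,0.4756,0.5074,0.0186,-0.0361,0.1659,-0.0259,0.6586,-3.2803,0.0995
39,0.4757,0.5071,-0.0026,-0.0322,0.1661,-0.0259,0.6586,-3.1633,0.0701
40,0.4756,0.5068,-0.0181,-0.0241,0.1661,-0.0259,0.6586,-3.0679,0.0446
41,0.4753,0.5066,-0.0307,-0.0173,0.1660,-0.0259,0.6587,-2.9869,0.0229
42,0.4749,0.5064,-0.0417,-0.0138,0.1658,-0.0259,0.6587,-2.9161,0.0048
43,0.4745,0.5063,-0.0514,-0.0122,0.1655,-0.0259,0.6588,-2.8535,-0.0107
44,0.4739,0.5062,-0.0596,-0.0115,0.1652,-0.0259,0.6589,-2.7979,-0.0242
45,0.4733,0.5061,-0.0665,-0.0112,0.1648,-0.0259,0.6590,-2.7483,-0.0361
46,0.4726,0.5060,-0.0722,-0.0110,0.1644,-0.0259,0.6591,-2.7041,-0.0466
47,0.4719,0.5059,-0.0768,-0.0108,0.1639,-0.0259,0.6593,-2.6647,-0.0559
48,0.4711,0.5057,-0.0805,-0.0107,0.1635,-0.0259,0.6594,-2.6294,-0.0642
49,0.4703,0.5056,-0.0835,-0.0106,0.1630,-0.0258,0.6595,-2.5979,-0.0716
50,0.4694,0.5055,-0.0857,-0.0105,0.1624,-0.0258,0.6597,-2.5696,-0.0781
51,0.4685,0.5054,-0.0873,-0.0104,0.1619,-0.0258,0.6598,-2.5443,-0.0839
52,0.4677,0.5053,-0.0885,-0.0104,0.1613,-0.0258,0.6600,-2.5215,-0.0891
53,0.4668,0.5052,-0.0891,-0.0103,0.1608,-0.0258,0.6601,-2.5010,-0.0937
54,0.4659,0.5051,-0.0894,-0.0103,0.1602,-0.0258,0.6602,-2.4826,-0.0978
55,0.4650,0.5050,-0.0893,-0.0102,0.1597,-0.0258,0.6604,-2.4659,-0.1015
56,0.4641,0.5049,-0.0890,-0.0102,0.1591,-0.0258,0.6605,-2.4509,-0.1047
57,0.4632,0.5048,-0.0884,-0.0102,0.1586,-0.0258,0.6607,-2.4372,-0.1077
58,0.4623,0.5047,-0.0876,-0.0102,0.1580,-0.0258,0.6608,-2.4249,-0.1103
59,0.4615,0.5046,-0.0866,-0.0101,0.1575,-0.0258,0.6610,-2.4136,-0.1126
60,0.4606,0.5045,-0.0855,-0.0101,0.1569,-0.0258,0.6611,-2.4034,-0.1147
61,0.4598,0.5044,-0.0842,-0.0101,0.1564,-0.0258,0.6612,-2.3940,-0.1166
62,0.4589,0.5043,-0.0829,-0.0101,0.1559,-0.0258,0.6614,-2.3855,-0.1183
63,0.4581,0.5042,-0.0814,-0.0101,0.1554,-0.0258,0.6615,-2.3776,-0.1198
64,0.4573,0.5041,-0.0799,-0.0101,0.1549,-0.0258,0.6616,-2.3704,-0.1212
65,0.4565,0.5040,-0.0784,-0.0101,0.1544,-0.0258,0.6617,-2.3637,-0.1224
66,0.4557,0.5039,-0.0768,-0.0101,0.1539,-0.0258,0.6619,-2.3576,-0.1235
67,0.4550,0.5038,-0.0752,-0.0101,0.1534,-0.0258,0.6620,-2.3519,-0.1245
68,0.4542,0.5037,-0.0736,-0.0101,0.1530,-0.0258,0.6621,35.9770,-4.1447
69,0.4610,0.5143,1.4229,2.0751,0.1541,-0.0262,0.6609,-7.7696,0.4784
70,0.4738,0.5323,1.1429,1.5366,0.1569,-0.0270,0.6585,-7.1293,0.4601
71,0.4841,0.5455,0.9113,1.1180,0.1594,-0.0276,0.6566,-6.5658,0.4337
72,0.4922,0.5550,0.7190,0.7921,0.1617,-0.0280,0.6551,-6.0697,0.4022
73,0.4986,0.5616,0.5590,0.5383,0.1638,-0.0283,0.6539,-5.6326,0.3677
74,0.5035,0.5660,0.4254,0.3407,0.1656,-0.0285,0.6530,-5.2472,0.3320
75,0.5072,0.5686,0.3138,0.1870,0.1672,-0.0286,0.6523,-4.9073,0.2963
76,0.5099,0.5699,0.2205,0.0678,0.1685,-0.0287,0.6519,-4.6071,0.2615
77,0.5117,0.5701,0.1448,-0.0143,0.1696,-0.0287,0.6516,-4.3419,0.2246
78,0.5129,0.5698,0.0892,-0.0449,0.1705,-0.0287,0.6514,-4.1072,0.1785
79,0.5135,0.5693,0.0427,-0.0651,0.1711,-0.0286,0.6513,-3.8993,0.1359
80,0.5138,0.5685,0.0043,-0.0778,0.1715,-0.0286,0.6512,-3.7176,0.0975
81,0.5137,0.5678,-0.0239,-0.0786,0.1717,-0.0286,0.6513,,


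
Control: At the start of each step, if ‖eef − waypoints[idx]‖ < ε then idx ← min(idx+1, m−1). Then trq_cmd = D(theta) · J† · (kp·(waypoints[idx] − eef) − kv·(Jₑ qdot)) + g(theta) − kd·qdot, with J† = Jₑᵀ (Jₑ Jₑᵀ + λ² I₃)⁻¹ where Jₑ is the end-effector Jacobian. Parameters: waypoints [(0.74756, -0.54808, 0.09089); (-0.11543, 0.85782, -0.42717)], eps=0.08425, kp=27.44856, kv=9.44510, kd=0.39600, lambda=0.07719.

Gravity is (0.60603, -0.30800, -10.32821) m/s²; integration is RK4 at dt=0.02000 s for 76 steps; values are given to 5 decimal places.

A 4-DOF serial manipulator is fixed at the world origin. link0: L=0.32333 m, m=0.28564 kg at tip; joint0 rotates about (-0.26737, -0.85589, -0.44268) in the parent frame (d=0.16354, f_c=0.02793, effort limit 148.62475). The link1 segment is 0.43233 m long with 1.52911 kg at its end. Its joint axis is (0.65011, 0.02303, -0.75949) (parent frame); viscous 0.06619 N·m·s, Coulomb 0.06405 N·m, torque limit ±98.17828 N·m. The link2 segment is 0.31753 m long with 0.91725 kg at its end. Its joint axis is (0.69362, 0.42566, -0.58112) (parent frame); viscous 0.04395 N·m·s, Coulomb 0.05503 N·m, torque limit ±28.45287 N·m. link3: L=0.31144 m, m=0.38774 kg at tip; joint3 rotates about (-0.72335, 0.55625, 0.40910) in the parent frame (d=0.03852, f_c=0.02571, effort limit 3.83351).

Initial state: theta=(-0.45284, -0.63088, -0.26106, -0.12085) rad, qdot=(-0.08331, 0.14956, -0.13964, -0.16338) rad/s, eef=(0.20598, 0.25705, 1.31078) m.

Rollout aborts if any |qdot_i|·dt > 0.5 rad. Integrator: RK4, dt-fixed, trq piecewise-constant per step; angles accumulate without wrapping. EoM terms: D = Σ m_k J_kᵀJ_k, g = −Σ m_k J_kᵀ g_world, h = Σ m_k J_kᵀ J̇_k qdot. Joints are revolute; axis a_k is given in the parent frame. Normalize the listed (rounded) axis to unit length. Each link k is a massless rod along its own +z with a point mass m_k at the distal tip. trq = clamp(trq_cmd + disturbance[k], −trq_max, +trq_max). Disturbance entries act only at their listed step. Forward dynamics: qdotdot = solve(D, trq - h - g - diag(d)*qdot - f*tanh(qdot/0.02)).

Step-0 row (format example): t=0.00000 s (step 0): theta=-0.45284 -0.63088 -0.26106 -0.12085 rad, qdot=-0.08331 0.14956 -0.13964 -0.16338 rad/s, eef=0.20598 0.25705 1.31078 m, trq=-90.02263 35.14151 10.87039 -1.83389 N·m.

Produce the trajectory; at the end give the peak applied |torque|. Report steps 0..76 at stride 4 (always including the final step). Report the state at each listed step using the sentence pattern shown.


t=0.08000 s (step 4): theta=-0.78398 -0.75529 -0.63093 0.01897 rad, qdot=-6.26698 -1.61237 -5.69324 6.22946 rad/s, eef=0.26721 0.20135 1.24780 m, trq=-23.00393 12.49058 3.99746 -2.87493 N·m.
t=0.16000 s (step 8): theta=-1.16333 -0.55699 -1.11857 0.35241 rad, qdot=-3.68694 4.72536 -6.29925 1.01436 rad/s, eef=0.43787 0.04884 1.07696 m, trq=26.57457 -10.42528 -0.29805 0.86439 N·m.
t=0.24000 s (step 12): theta=-1.42940 -0.19363 -1.56599 0.33243 rad, qdot=-3.03694 4.04027 -4.85018 -0.88653 rad/s, eef=0.61513 -0.05121 0.86996 m, trq=36.42635 -11.79909 -1.14040 1.21624 N·m.
t=0.32000 s (step 16): theta=-1.65018 0.07188 -1.90529 0.25302 rad, qdot=-2.47634 2.54848 -3.70199 -0.97314 rad/s, eef=0.71802 -0.10277 0.67870 m, trq=36.05450 -9.19630 -0.41452 0.88564 N·m.
t=0.40000 s (step 20): theta=-1.82325 0.21726 -2.16667 0.18473 rad, qdot=-1.83852 1.11485 -2.86638 -0.71053 rad/s, eef=0.76132 -0.14288 0.52302 m, trq=33.39903 -6.34840 0.82909 0.61178 N·m.
t=0.48000 s (step 24): theta=-1.94337 0.26139 -2.36806 0.13804 rad, qdot=-1.16563 0.04934 -2.19485 -0.47307 rad/s, eef=0.77044 -0.18648 0.40217 m, trq=30.49983 -4.17731 2.13817 0.42137 N·m.
t=0.56000 s (step 28): theta=-2.01128 0.23952 -2.52228 0.10501 rad, qdot=-0.54723 -0.54281 -1.68777 -0.36624 rad/s, eef=0.76357 -0.23323 0.31033 m, trq=27.67492 -2.89126 3.21896 0.27481 N·m.
t=0.64000 s (step 32): theta=-2.03428 0.18221 -2.64119 0.07809 rad, qdot=-0.04828 -0.85658 -1.30882 -0.31304 rad/s, eef=0.75055 -0.27863 0.24299 m, trq=25.08994 -2.27588 3.95628 0.13010 N·m.
t=0.72000 s (step 36): theta=-2.02276 0.10689 -2.73431 0.05458 rad, qdot=0.31681 -1.00720 -1.03943 -0.27712 rad/s, eef=0.73636 -0.31977 0.19613 m, trq=22.99156 -2.09482 4.37969 -0.01015 N·m.
t=0.80000 s (step 40): theta=-1.98671 0.02336 -2.80987 0.03356 rad, qdot=0.56906 -1.06995 -0.86698 -0.24763 rad/s, eef=0.72345 -0.35566 0.16555 m, trq=21.43944 -2.14650 4.58616 -0.13952 N·m.
t=0.88000 s (step 44): theta=-1.93400 -0.06317 -2.87512 0.01504 rad, qdot=0.73831 -1.08680 -0.77916 -0.21215 rad/s, eef=0.71276 -0.38641 0.14704 m, trq=20.43105 -2.30626 4.66753 -0.26149 N·m.
t=0.96000 s (step 48): theta=-1.86997 -0.14993 -2.93647 -0.00011 rad, qdot=0.85702 -1.07729 -0.76774 -0.16085 rad/s, eef=0.70452 -0.41240 0.13679 m, trq=19.89492 -2.50862 4.68124 -0.38229 N·m.
t=1.04000 s (step 52): theta=-1.79742 -0.23501 -2.99990 -0.01020 rad, qdot=0.95579 -1.04425 -0.83076 -0.08257 rad/s, eef=0.69868 -0.43394 0.13193 m, trq=19.70382 -2.71640 4.64701 -0.50823 N·m.
t=1.12000 s (step 56): theta=-1.71694 -0.31590 -3.07161 -0.01287 rad, qdot=1.05808 -0.96531 -0.97763 0.01238 rad/s, eef=0.69527 -0.45119 0.13066 m, trq=19.49520 -2.84170 4.53614 -0.62714 N·m.
t=1.20000 s (step 60): theta=-1.62856 -0.38635 -3.15808 -0.00807 rad, qdot=1.13998 -0.77350 -1.17661 0.13206 rad/s, eef=0.69507 -0.46419 0.13280 m, trq=18.17634 -2.62439 4.21661 -0.73051 N·m.
t=1.28000 s (step 64): theta=-1.53876 -0.43495 -3.25626 0.00787 rad, qdot=1.06378 -0.42133 -1.22707 0.25014 rad/s, eef=0.69710 -0.47300 0.13845 m, trq=15.01952 -1.96979 3.57247 -0.81427 N·m.
t=1.36000 s (step 68): theta=-1.46577 -0.45243 -3.34585 0.02568 rad, qdot=0.72604 -0.03066 -0.96458 0.16299 rad/s, eef=0.69986 -0.47909 0.14636 m, trq=12.91705 -1.66492 2.94580 -0.81136 N·m.
t=1.44000 s (step 72): theta=-1.42527 -0.44477 -3.40642 0.03127 rad, qdot=0.29309 0.20633 -0.56211 -0.01252 rad/s, eef=0.70188 -0.48431 0.15212 m, trq=13.41617 -1.85917 2.70195 -0.81002 N·m.
t=1.52000 s (step 76): theta=-1.41528 -0.42106 -3.44117 0.02696 rad, qdot=-0.01833 0.37492 -0.33721 -0.09564 rad/s, eef=0.70257 -0.48896 0.15094 m.
max |trq| (N·m): 90.02263


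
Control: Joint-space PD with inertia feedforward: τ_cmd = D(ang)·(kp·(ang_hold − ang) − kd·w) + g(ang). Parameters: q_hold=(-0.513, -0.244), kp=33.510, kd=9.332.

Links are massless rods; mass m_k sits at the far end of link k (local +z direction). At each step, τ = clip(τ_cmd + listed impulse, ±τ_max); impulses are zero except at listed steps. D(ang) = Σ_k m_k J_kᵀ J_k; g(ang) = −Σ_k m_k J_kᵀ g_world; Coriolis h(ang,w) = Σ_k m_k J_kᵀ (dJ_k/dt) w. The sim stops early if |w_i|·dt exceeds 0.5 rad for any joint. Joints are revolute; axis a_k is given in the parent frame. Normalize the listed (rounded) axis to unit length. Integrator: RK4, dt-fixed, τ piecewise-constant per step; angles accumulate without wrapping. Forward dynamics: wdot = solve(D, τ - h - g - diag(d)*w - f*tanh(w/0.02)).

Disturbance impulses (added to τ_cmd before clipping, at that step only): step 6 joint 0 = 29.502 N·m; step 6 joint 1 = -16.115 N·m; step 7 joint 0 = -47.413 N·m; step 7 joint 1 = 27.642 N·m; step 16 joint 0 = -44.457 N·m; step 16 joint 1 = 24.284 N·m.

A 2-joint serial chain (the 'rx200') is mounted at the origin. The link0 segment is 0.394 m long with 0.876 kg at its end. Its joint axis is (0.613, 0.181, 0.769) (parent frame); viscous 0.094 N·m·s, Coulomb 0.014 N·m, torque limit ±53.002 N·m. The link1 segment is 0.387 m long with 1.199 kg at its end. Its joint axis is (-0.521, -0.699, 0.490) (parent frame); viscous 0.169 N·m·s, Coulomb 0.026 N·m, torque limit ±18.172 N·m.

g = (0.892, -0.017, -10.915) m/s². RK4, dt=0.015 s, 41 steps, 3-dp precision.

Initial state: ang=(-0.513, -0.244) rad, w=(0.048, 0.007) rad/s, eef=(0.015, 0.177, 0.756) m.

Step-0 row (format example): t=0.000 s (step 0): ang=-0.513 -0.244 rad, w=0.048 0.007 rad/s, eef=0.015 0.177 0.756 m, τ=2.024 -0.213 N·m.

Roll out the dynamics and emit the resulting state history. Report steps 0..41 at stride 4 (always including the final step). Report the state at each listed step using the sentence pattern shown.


t=0.060 s (step 4): ang=-0.511 -0.244 rad, w=0.019 -0.003 rad/s, eef=0.015 0.177 0.756 m, τ=2.063 -0.230 N·m.
t=0.120 s (step 8): ang=-0.511 -0.270 rad, w=-2.970 -3.444 rad/s, eef=0.018 0.169 0.757 m, τ=4.973 -0.440 N·m.
t=0.180 s (step 12): ang=-0.635 -0.402 rad, w=-1.267 -1.179 rad/s, eef=0.032 0.181 0.747 m, τ=4.197 -0.651 N·m.
t=0.240 s (step 16): ang=-0.680 -0.437 rad, w=-0.318 -0.129 rad/s, eef=0.034 0.189 0.743 m, τ=-40.844 18.172 N·m.
t=0.300 s (step 20): ang=-0.854 -0.548 rad, w=-2.009 -0.932 rad/s, eef=0.041 0.225 0.724 m, τ=8.261 -2.854 N·m.
t=0.360 s (step 24): ang=-0.919 -0.563 rad, w=-0.359 0.197 rad/s, eef=0.044 0.246 0.715 m, τ=6.485 -2.098 N·m.
t=0.420 s (step 28): ang=-0.916 -0.541 rad, w=0.384 0.481 rad/s, eef=0.045 0.252 0.715 m, τ=5.142 -1.439 N·m.
t=0.480 s (step 32): ang=-0.882 -0.510 rad, w=0.704 0.515 rad/s, eef=0.043 0.249 0.719 m, τ=4.150 -0.929 N·m.
t=0.540 s (step 36): ang=-0.836 -0.480 rad, w=0.808 0.479 rad/s, eef=0.040 0.240 0.724 m, τ=3.429 -0.558 N·m.
t=0.600 s (step 40): ang=-0.787 -0.453 rad, w=0.796 0.426 rad/s, eef=0.038 0.229 0.730 m, τ=2.919 -0.303 N·m.
t=0.615 s (step 41): ang=-0.775 -0.447 rad, w=0.782 0.413 rad/s, eef=0.037 0.226 0.731 m.


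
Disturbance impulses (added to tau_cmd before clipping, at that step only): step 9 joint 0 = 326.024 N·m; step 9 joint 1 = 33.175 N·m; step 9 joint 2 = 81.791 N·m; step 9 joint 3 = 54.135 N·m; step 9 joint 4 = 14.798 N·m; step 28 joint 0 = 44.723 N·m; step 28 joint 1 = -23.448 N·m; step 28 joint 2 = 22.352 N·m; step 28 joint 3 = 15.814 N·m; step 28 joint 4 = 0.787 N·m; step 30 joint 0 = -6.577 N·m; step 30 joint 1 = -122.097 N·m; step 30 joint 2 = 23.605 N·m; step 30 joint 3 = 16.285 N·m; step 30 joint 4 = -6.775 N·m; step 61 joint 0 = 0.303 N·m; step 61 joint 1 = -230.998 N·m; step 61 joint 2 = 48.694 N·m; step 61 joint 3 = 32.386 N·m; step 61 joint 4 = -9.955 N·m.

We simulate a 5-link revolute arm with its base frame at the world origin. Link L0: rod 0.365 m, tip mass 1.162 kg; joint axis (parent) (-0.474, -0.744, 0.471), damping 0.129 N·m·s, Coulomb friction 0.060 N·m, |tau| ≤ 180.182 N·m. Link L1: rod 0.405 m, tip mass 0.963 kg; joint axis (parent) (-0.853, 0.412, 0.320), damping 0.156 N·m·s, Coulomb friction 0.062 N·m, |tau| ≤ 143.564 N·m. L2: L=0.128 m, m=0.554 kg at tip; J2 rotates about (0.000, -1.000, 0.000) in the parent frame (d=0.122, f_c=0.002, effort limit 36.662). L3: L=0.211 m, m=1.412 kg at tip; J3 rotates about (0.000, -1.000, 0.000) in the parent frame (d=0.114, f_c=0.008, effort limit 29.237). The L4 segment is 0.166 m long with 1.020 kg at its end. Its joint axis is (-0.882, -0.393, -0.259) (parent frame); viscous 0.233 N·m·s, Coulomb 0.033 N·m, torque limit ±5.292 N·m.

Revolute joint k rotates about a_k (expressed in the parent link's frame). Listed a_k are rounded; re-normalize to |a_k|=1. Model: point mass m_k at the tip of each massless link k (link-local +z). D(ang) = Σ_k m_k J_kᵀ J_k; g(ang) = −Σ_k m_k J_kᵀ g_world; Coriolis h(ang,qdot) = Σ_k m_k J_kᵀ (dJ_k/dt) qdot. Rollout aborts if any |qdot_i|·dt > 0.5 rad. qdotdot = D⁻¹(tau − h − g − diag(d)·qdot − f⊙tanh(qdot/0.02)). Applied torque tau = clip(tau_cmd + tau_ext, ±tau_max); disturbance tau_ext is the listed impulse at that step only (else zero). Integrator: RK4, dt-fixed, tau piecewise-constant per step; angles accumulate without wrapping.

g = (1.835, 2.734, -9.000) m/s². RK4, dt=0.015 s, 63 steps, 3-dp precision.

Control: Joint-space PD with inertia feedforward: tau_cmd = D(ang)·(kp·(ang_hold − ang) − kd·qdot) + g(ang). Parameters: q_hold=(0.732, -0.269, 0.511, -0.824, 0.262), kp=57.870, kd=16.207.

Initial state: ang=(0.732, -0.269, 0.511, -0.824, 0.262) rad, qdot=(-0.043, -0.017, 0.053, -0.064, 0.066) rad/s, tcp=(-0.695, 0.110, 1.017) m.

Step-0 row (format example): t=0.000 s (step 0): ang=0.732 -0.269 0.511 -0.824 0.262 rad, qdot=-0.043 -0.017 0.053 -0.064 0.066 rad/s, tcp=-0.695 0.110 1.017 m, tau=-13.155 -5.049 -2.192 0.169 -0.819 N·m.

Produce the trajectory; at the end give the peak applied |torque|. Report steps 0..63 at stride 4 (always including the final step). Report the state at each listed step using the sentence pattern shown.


t=0.060 s (step 4): ang=0.731 -0.270 0.512 -0.825 0.263 rad, qdot=-0.009 -0.004 -0.002 0.000 -0.001 rad/s, tcp=-0.694 0.109 1.018 m, tau=-14.172 -5.317 -2.420 0.005 -0.862 N·m.
t=0.120 s (step 8): ang=0.730 -0.270 0.512 -0.825 0.263 rad, qdot=0.001 -0.000 -0.002 0.001 -0.000 rad/s, tcp=-0.694 0.109 1.018 m, tau=-14.597 -5.427 -2.520 -0.063 -0.887 N·m.
t=0.180 s (step 12): ang=0.783 -0.271 0.372 -0.711 0.197 rad, qdot=0.892 -0.013 -1.983 1.499 -0.868 rad/s, tcp=-0.715 0.116 1.011 m, tau=-46.609 -12.425 -8.655 -4.426 -2.098 N·m.
t=0.240 s (step 16): ang=0.809 -0.271 0.330 -0.686 0.181 rad, qdot=0.102 0.012 0.010 -0.103 0.041 rad/s, tcp=-0.726 0.123 1.003 m, tau=-27.790 -9.052 -4.563 -1.623 -1.376 N·m.
t=0.300 s (step 20): ang=0.806 -0.271 0.341 -0.695 0.185 rad, qdot=-0.134 0.006 0.268 -0.169 0.074 rad/s, tcp=-0.726 0.122 1.003 m, tau=-19.608 -7.203 -2.870 -0.536 -0.980 N·m.
t=0.360 s (step 24): ang=0.796 -0.270 0.358 -0.705 0.189 rad, qdot=-0.191 0.002 0.289 -0.141 0.069 rad/s, tcp=-0.722 0.120 1.006 m, tau=-16.184 -6.357 -2.226 -0.117 -0.817 N·m.
t=0.420 s (step 28): ang=0.785 -0.270 0.375 -0.712 0.193 rad, qdot=-0.185 0.002 0.270 -0.126 0.061 rad/s, tcp=-0.717 0.117 1.010 m, tau=29.869 -29.423 20.318 15.832 0.027 N·m.
t=0.480 s (step 32): ang=0.777 -0.299 0.396 -0.700 0.228 rad, qdot=-0.119 -0.966 -0.065 0.353 1.253 rad/s, tcp=-0.727 0.090 1.005 m, tau=-18.548 22.345 -9.835 -5.445 0.130 N·m.
t=0.540 s (step 36): ang=0.769 -0.329 0.403 -0.694 0.256 rad, qdot=-0.135 -0.175 0.205 -0.076 0.069 rad/s, tcp=-0.729 0.065 1.003 m, tau=-15.551 6.341 -5.421 -2.347 -0.356 N·m.
t=0.600 s (step 40): ang=0.761 -0.330 0.414 -0.702 0.257 rad, qdot=-0.109 0.083 0.163 -0.170 0.007 rad/s, tcp=-0.725 0.062 1.006 m, tau=-14.542 -0.776 -3.548 -1.020 -0.666 N·m.
t=0.660 s (step 44): ang=0.756 -0.323 0.422 -0.712 0.257 rad, qdot=-0.082 0.155 0.116 -0.176 0.006 rad/s, tcp=-0.720 0.068 1.009 m, tau=-14.275 -3.841 -2.760 -0.451 -0.806 N·m.
t=0.720 s (step 48): ang=0.751 -0.313 0.429 -0.723 0.258 rad, qdot=-0.062 0.158 0.093 -0.164 0.006 rad/s, tcp=-0.715 0.076 1.012 m, tau=-14.285 -5.121 -2.449 -0.215 -0.866 N·m.
t=0.780 s (step 52): ang=0.748 -0.304 0.434 -0.732 0.258 rad, qdot=-0.048 0.137 0.084 -0.150 0.006 rad/s, tcp=-0.711 0.083 1.014 m, tau=-14.385 -5.609 -2.344 -0.124 -0.889 N·m.
t=0.840 s (step 56): ang=0.746 -0.297 0.439 -0.741 0.258 rad, qdot=-0.037 0.111 0.080 -0.136 0.005 rad/s, tcp=-0.707 0.089 1.015 m, tau=-14.500 -5.758 -2.326 -0.095 -0.897 N·m.
t=0.900 s (step 60): ang=0.744 -0.291 0.443 -0.748 0.259 rad, qdot=-0.029 0.086 0.077 -0.122 0.005 rad/s, tcp=-0.705 0.094 1.017 m, tau=-14.602 -5.771 -2.341 -0.090 -0.899 N·m.
t=0.945 s (step 63): ang=0.733 -0.308 0.457 -0.722 0.285 rad, qdot=-0.382 -0.662 0.416 1.115 0.688 rad/s, tcp=-0.713 0.076 1.013 m.
max |tau| (N·m): 180.182
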